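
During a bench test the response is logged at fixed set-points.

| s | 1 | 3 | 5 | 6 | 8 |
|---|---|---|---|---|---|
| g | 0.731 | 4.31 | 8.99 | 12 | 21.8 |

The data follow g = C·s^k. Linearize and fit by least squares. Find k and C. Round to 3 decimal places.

With ln gᵢ as the transformed response and ln sᵢ as the regressor:
XᵀX = [[11.3317, 6.5793]; [6.5793, 5]], rhs = [16.0005, 8.9105]ᵀ  (here Σln s = 6.5793, Σ(ln s)² = 11.3317, Σln g = 8.9105, Σln s·ln g = 16.0005).
Δ = 11.3317·5 − (6.5793)² = 13.3720; k = (16.0005·5 − 6.5793·8.9105)/13.3720 = 1.59871, ln C = (11.3317·8.9105 − 6.5793·16.0005)/13.3720 = -0.32156, so C = exp(-0.32156) = 0.72502.

k = 1.599, C = 0.725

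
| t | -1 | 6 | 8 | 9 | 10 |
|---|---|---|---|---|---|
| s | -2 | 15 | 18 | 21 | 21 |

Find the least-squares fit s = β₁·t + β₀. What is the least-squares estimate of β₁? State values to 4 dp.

β₁ = 2.1736

Setting ∂/∂β₁ … = 0 gives: 282·β₁ + 32·β₀ = 635;  32·β₁ + 5·β₀ = 73.
Eliminating β₀: 5·(row 1) − 32·(row 2) gives 386·β₁ = 5·635 − 32·73 = 839, so β₁ = 839/386.
Then β₀ = (73 − 32·(839/386))/5 = 133/193.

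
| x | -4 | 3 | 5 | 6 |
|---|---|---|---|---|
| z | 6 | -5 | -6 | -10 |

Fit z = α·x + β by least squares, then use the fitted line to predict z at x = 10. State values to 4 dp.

ẑ = -15.0000

With design matrix M, MᵀM = [[86, 10]; [10, 4]] and Mᵀz = [-129, -15]ᵀ.
Δ = 86·4 − 10² = 244.
α = ((-129)·4 − 10·(-15))/244 = -3/2; β = (86·(-15) − 10·(-129))/244 = 0.
At x = 10: ẑ = (-3/2)·(10) + (0)·(1) = -15.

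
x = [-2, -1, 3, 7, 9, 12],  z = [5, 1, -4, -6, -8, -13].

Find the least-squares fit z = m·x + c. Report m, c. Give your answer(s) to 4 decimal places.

m = -1.1208, c = 1.0636

Entries of AᵀA: Σx·x = 288, Σx = 28, Σ1 = 6.
And Σx·z = -293, Σz = -25.
Δ = 288·6 − 28² = 944.
m = ((-293)·6 − 28·(-25))/944 = -529/472; c = (288·(-25) − 28·(-293))/944 = 251/236.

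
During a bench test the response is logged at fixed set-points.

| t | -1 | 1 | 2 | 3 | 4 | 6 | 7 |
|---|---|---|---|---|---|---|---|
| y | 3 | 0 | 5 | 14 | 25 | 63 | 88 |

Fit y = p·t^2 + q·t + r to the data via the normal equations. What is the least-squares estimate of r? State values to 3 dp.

r = -0.393

Setting ∂/∂p … = 0 gives: 4052·p + 658·q + 116·r = 7129;  658·p + 116·q + 22·r = 1143;  116·p + 22·q + 7·r = 198.
Row-reducing yields p = 96275/47922, q = -70345/47922, r = -3137/7987.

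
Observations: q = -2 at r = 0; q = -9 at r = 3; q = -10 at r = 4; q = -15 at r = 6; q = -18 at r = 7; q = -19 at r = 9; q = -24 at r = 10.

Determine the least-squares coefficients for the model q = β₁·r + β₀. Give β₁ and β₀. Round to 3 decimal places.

From the data, Σr·r = 291, Σr = 39, Σ1 = 7.
And Σr·q = -694, Σq = -97.
Normal equations: [[291, 39]; [39, 7]]·[β₁, β₀]ᵀ = [-694, -97]ᵀ.
Eliminating β₀: 7·(row 1) − 39·(row 2) gives 516·β₁ = 7·(-694) − 39·(-97) = -1075, so β₁ = -25/12.
Then β₀ = ((-97) − 39·(-25/12))/7 = -9/4.

β₁ = -2.083, β₀ = -2.250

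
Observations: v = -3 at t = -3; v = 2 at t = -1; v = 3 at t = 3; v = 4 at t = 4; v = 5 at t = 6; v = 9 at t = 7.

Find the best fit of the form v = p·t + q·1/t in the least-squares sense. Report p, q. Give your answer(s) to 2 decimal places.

p = 1.19, q = -3.03

Compute the Gram sums: Σt·t = 120, Σt·1/t = 6, Σ1/t·1/t = 1045/784.
Right-hand side: Σt·v = 125, Σ1/t·v = 131/42.
Normal equations: [[120, 6]; [6, 1045/784]]·[p, q]ᵀ = [125, 131/42]ᵀ.
det = 120·(1045/784) − 6² = 12147/98.
p = (125·(1045/784) − 6·(131/42))/(12147/98) = 38651/32392; q = (120·(131/42) − 6·125)/(12147/98) = -36820/12147.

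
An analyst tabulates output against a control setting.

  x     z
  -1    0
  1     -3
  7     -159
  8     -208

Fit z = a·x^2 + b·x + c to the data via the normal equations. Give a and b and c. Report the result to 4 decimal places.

a = -3.1152, b = -1.2331, c = 1.6854

Forming MᵀM = [[6499, 855, 115]; [855, 115, 15]; [115, 15, 4]] and Mᵀz = [-21106, -2780, -370]ᵀ gives MᵀM·[a, b, c]ᵀ = Mᵀz.
Inverting the 3×3 Gram matrix, [a, b, c]ᵀ = [-1109/356, -439/356, 150/89]ᵀ.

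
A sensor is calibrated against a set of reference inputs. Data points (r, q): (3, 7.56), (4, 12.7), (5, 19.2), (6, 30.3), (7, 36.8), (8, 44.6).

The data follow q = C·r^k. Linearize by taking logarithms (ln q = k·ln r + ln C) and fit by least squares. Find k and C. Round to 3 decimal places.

k = 1.860, C = 0.984

With ln qᵢ as the transformed response and ln rᵢ as the regressor:
Σln r = 9.9115, Σ(ln r)² = 17.0401, Σln q = 18.3338, Σln r·ln q = 31.5266.
Normal system: [[17.0401, 9.9115]; [9.9115, 6]]·[k, ln C]ᵀ = [31.5266, 18.3338]ᵀ.
Solving (det = 4.0036): k = 1.85965, ln C = -0.01634, so C = exp(-0.01634) = 0.98379.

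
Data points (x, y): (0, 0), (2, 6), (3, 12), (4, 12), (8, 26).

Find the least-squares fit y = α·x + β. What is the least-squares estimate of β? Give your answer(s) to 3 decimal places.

The normal system AᵀA·[α, β]ᵀ = Aᵀy is [[93, 17]; [17, 5]]·[α, β]ᵀ = [304, 56]ᵀ.
Eliminating β: 5·(row 1) − 17·(row 2) gives 176·α = 5·304 − 17·56 = 568, so α = 71/22.
Then β = (56 − 17·(71/22))/5 = 5/22.

β = 0.227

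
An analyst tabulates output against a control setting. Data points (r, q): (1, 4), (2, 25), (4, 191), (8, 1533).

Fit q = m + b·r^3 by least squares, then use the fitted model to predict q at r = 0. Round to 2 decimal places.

q̂ = 0.55

The normal system MᵀM·[m, b]ᵀ = Mᵀq is [[4, 585]; [585, 266305]]·[m, b]ᵀ = [1753, 797324]ᵀ.
Δ = 4·266305 − 585² = 722995.
m = (1753·266305 − 585·797324)/722995 = 125/227; b = (4·797324 − 585·1753)/722995 = 44159/14755.
At r = 0: q̂ = (125/227)·(1) + (44159/14755)·(0) = 125/227.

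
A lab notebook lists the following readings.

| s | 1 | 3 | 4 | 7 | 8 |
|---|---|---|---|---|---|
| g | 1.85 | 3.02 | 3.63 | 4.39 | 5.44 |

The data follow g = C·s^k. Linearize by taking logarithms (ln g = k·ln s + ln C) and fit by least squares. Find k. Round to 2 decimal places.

Let Y = ln g. Fitting Y = k·ln s + ln C by least squares:
Over the data: Σln s = 6.5103, Σ(ln s)² = 11.2394, Σln g = 6.1828, Σln s·ln g = 9.4023.
Normal system: [[11.2394, 6.5103]; [6.5103, 5]]·[k, ln C]ᵀ = [9.4023, 6.1828]ᵀ.
Solving (det = 13.8136): k = 0.48936, ln C = 0.59939.

k = 0.49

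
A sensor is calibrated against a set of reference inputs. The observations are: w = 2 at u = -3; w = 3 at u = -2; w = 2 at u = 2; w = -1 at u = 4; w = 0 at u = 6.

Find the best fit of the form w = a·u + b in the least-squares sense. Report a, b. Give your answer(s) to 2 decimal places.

a = -0.34, b = 1.68

Forming MᵀM = [[69, 7]; [7, 5]] and Mᵀw = [-12, 6]ᵀ gives MᵀM·[a, b]ᵀ = Mᵀw.
Determinant 69·5 − 7² = 296.
a = ((-12)·5 − 7·6)/296 = -51/148; b = (69·6 − 7·(-12))/296 = 249/148.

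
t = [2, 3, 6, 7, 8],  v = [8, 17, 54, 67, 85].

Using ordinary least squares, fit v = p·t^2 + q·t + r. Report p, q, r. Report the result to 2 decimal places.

Setting ∂/∂p … = 0 gives: 7890·p + 1106·q + 162·r = 10852;  1106·p + 162·q + 26·r = 1540;  162·p + 26·q + 5·r = 231.
Solving the 3×3 system (Gaussian elimination) gives p = 295/406, q = 2231/406, r = -1201/203.

p = 0.73, q = 5.50, r = -5.92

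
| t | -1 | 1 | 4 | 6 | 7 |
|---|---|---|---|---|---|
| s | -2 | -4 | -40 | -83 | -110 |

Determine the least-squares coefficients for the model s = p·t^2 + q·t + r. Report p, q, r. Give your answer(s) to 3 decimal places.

Entries of MᵀM: Σt^2·t^2 = 3955, Σt^2·t = 623, Σt^2 = 103, Σt·t = 103, Σt = 17, Σ1 = 5.
Moment sums: Σt^2·s = -9024, Σt·s = -1430, Σs = -239.
Normal equations: [[3955, 623, 103]; [623, 103, 17]; [103, 17, 5]]·[p, q, r]ᵀ = [-9024, -1430, -239]ᵀ.
Row-reducing yields p = -42301/21102, q = -32935/21102, r = -4216/3517.

p = -2.005, q = -1.561, r = -1.199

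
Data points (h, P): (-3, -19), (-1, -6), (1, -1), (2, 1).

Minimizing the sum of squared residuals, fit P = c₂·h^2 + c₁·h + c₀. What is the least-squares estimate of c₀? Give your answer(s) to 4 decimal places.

Entries of MᵀM: Σh^2·h^2 = 99, Σh^2·h = -19, Σh^2 = 15, Σh·h = 15, Σh = -1, Σ1 = 4.
Right-hand side: Σh^2·P = -174, Σh·P = 64, ΣP = -25.
MᵀM·[c₂, c₁, c₀]ᵀ = MᵀP becomes [[99, -19, 15]; [-19, 15, -1]; [15, -1, 4]]·[c₂, c₁, c₀]ᵀ = [-174, 64, -25]ᵀ.
Row-reducing yields c₂ = -303/398, c₁ = 1245/398, c₀ = -520/199.

c₀ = -2.6131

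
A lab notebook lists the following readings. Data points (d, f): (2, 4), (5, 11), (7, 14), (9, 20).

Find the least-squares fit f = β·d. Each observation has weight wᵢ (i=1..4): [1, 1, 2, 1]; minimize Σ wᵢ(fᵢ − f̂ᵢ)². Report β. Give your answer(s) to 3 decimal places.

β = 2.111

Entries of AᵀWA: Σwᵢ·d·d = 208.
And Σwᵢ·d·f = 439.
AᵀWA·[β]ᵀ = AᵀWf becomes [[208]]·[β]ᵀ = [439]ᵀ.
Hence β = 439 / 208 ≈ 2.11058.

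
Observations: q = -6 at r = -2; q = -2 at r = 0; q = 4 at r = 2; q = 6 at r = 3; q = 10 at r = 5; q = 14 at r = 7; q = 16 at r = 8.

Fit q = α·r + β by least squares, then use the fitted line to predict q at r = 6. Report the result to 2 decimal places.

q̂ = 12.01

Sums needed: Σr·r = 155, Σr = 23, Σ1 = 7.
For Mᵀq: Σr·q = 314, Σq = 42.
Eliminating β: 7·(row 1) − 23·(row 2) gives 556·α = 7·314 − 23·42 = 1232, so α = 308/139.
Then β = (42 − 23·(308/139))/7 = -178/139.
At r = 6: q̂ = (308/139)·(6) + (-178/139)·(1) = 1670/139.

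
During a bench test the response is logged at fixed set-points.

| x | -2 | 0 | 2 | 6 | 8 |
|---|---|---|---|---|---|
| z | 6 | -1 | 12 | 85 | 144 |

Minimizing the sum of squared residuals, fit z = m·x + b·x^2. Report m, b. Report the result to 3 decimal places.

Normal-equation sums: Σx·x = 108, Σx·x^2 = 728, Σx^2·x^2 = 5424.
Right-hand side: Σx·z = 1674, Σx^2·z = 12348.
MᵀM·[m, b]ᵀ = Mᵀz becomes [[108, 728]; [728, 5424]]·[m, b]ᵀ = [1674, 12348]ᵀ.
Δ = 108·5424 − 728² = 55808.
m = (1674·5424 − 728·12348)/55808 = 1413/872; b = (108·12348 − 728·1674)/55808 = 3591/1744.

m = 1.620, b = 2.059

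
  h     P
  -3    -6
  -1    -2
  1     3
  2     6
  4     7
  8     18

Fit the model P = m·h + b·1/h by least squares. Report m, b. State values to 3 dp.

m = 2.151, b = 0.450

Entries of MᵀM: Σh·h = 95, Σh·1/h = 6, Σ1/h·1/h = 1405/576.
Moment sums: Σh·P = 207, Σ1/h·P = 14.
det = 95·(1405/576) − 6² = 112739/576.
m = (207·(1405/576) − 6·14)/(112739/576) = 22041/10249; b = (95·14 − 6·207)/(112739/576) = 4608/10249.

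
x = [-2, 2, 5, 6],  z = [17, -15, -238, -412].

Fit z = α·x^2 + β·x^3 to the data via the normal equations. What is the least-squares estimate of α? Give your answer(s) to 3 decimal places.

AᵀA·[α, β]ᵀ = Aᵀz reads: 1953·α + 10901·β = -20774;  10901·α + 62409·β = -118998.
Eliminating β: 62409·(row 1) − 10901·(row 2) gives 3052976·α = 62409·(-20774) − 10901·(-118998) = 712632, so α = 89079/381622.
Then β = ((-118998) − 10901·(89079/381622))/62409 = -743215/381622.

α = 0.233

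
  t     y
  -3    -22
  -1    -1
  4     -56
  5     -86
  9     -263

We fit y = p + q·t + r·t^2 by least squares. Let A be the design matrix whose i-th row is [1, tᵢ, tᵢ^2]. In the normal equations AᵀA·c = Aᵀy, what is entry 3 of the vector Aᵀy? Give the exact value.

-24548

Entry 3 ↔ basis t^2, so (Aᵀy)_{3} = Σᵢ (t^2)·yᵢ = (9)·(-22) + (1)·(-1) + (16)·(-56) + (25)·(-86) + (81)·(-263) = -24548.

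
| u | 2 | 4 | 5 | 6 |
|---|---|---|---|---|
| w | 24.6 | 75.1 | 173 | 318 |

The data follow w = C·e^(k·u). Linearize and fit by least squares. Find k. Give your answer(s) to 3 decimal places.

k = 0.647

Taking logs, ln w = k·u + ln C, so regress ln w on u.
Σu = 17.0000, Σ(u)² = 81.0000, Σln w = 18.4369, Σu·ln w = 84.0195.
Equations: 81.0000·k + 17.0000·ln C = 84.0195;  17.0000·k + 4·ln C = 18.4369.
Slope k = (n·Σu·ln w − Σu·Σln w)/(n·Σ(u)² − (Σu)²) = (4·84.0195 − 17.0000·18.4369)/35.0000 = 0.64716; ln C = (Σln w − k·Σu)/n = 1.85879.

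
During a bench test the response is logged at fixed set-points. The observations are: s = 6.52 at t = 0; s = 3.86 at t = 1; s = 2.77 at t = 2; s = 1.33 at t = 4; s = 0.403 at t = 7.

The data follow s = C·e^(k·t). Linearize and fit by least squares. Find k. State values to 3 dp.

Taking logs, ln s = k·t + ln C, so regress ln s on t.
Σt = 14.0000, Σ(t)² = 70.0000, Σln s = 3.6207, Σt·ln s = -1.8327.
Equations: 70.0000·k + 14.0000·ln C = -1.8327;  14.0000·k + 5·ln C = 3.6207.
Solving (det = 154.0000): k = -0.38866, ln C = 1.81240.

k = -0.389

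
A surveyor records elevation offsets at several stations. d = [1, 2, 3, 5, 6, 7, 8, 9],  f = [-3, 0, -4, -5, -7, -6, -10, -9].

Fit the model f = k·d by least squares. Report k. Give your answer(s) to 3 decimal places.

Entries of MᵀM: Σd·d = 269.
Right-hand side: Σd·f = -285.
k = (-285)/269 = -1.05948.

k = -1.059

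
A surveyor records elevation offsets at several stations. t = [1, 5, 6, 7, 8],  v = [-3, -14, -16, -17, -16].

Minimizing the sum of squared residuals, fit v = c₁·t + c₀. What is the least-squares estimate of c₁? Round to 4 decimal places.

c₁ = -2.0411

With design matrix A, AᵀA = [[175, 27]; [27, 5]] and Aᵀv = [-416, -66]ᵀ.
det = 175·5 − 27² = 146.
c₁ = ((-416)·5 − 27·(-66))/146 = -149/73; c₀ = (175·(-66) − 27·(-416))/146 = -159/73.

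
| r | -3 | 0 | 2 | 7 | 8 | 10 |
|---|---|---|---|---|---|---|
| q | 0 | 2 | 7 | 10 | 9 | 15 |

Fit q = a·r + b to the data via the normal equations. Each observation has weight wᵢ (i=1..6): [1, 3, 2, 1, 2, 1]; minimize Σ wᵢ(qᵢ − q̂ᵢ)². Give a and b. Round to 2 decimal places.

Sums needed: Σwᵢ·r·r = 294, Σwᵢ·r = 34, Σwᵢ·1 = 10.
Moment sums: Σwᵢ·r·q = 392, Σwᵢ·q = 63.
So MᵀWM·[a, b]ᵀ = MᵀWq: [[294, 34]; [34, 10]]·[a, b]ᵀ = [392, 63]ᵀ.
Determinant 294·10 − 34² = 1784.
a = (392·10 − 34·63)/1784 = 889/892; b = (294·63 − 34·392)/1784 = 2597/892.

a = 1.00, b = 2.91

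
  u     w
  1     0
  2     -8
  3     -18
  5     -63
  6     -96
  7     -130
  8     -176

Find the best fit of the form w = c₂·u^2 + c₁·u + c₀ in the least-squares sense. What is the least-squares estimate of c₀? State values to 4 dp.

Normal-equation sums: Σu^2·u^2 = 8516, Σu^2·u = 1232, Σu^2 = 188, Σu·u = 188, Σu = 32, Σ1 = 7.
Moment sums: Σu^2·w = -22859, Σu·w = -3279, Σw = -491.
XᵀX·[c₂, c₁, c₀]ᵀ = Xᵀw becomes [[8516, 1232, 188]; [1232, 188, 32]; [188, 32, 7]]·[c₂, c₁, c₀]ᵀ = [-22859, -3279, -491]ᵀ.
Row-reducing yields c₂ = -4517/1452, c₁ = 4337/1452, c₀ = -30/121.

c₀ = -0.2479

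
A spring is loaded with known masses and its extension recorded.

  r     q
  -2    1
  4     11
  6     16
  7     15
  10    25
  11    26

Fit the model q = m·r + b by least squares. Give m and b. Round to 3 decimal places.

m = 1.955, b = 3.939

Normal-equation sums: Σr·r = 326, Σr = 36, Σ1 = 6.
Moment sums: Σr·q = 779, Σq = 94.
Δ = 326·6 − 36² = 660.
m = (779·6 − 36·94)/660 = 43/22; b = (326·94 − 36·779)/660 = 130/33.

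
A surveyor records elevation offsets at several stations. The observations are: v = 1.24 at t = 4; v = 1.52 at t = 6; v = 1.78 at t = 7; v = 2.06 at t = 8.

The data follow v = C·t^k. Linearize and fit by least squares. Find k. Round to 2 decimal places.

k = 0.71

With ln vᵢ as the transformed response and ln tᵢ as the regressor:
Σln t = 7.2034, Σ(ln t)² = 13.2429, Σln v = 1.9331, Σln t·ln v = 3.6733.
Normal system: [[13.2429, 7.2034]; [7.2034, 4]]·[k, ln C]ᵀ = [3.6733, 1.9331]ᵀ.
Δ = 13.2429·4 − (7.2034)² = 1.0824; k = (3.6733·4 − 7.2034·1.9331)/1.0824 = 0.70954, ln C = (13.2429·1.9331 − 7.2034·3.6733)/1.0824 = -0.79450.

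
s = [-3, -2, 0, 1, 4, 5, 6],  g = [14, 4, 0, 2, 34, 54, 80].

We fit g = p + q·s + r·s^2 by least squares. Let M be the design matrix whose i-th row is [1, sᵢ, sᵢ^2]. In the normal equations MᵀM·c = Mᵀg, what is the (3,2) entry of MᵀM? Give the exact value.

Row 3 ↔ basis s^2, column 2 ↔ basis s, so (MᵀM)_{3,2} = Σᵢ (s^2)·(s) = (9)·(-3) + (4)·(-2) + (0)·(0) + (1)·(1) + (16)·(4) + (25)·(5) + (36)·(6) = 371.

371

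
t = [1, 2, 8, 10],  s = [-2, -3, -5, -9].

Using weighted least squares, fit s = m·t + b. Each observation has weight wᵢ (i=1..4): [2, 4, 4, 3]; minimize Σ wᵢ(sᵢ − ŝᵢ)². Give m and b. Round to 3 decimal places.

From the data, Σwᵢ·t·t = 574, Σwᵢ·t = 72, Σwᵢ·1 = 13.
Right-hand side: Σwᵢ·t·s = -458, Σwᵢ·s = -63.
Normal equations: [[574, 72]; [72, 13]]·[m, b]ᵀ = [-458, -63]ᵀ.
det = 574·13 − 72² = 2278.
m = ((-458)·13 − 72·(-63))/2278 = -709/1139; b = (574·(-63) − 72·(-458))/2278 = -1593/1139.

m = -0.622, b = -1.399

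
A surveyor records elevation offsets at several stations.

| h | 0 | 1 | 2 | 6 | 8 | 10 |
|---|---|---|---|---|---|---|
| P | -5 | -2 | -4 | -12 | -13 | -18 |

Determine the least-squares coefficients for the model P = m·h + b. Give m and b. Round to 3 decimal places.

m = -1.473, b = -2.371

With design matrix M, MᵀM = [[205, 27]; [27, 6]] and MᵀP = [-366, -54]ᵀ.
Determinant 205·6 − 27² = 501.
m = ((-366)·6 − 27·(-54))/501 = -246/167; b = (205·(-54) − 27·(-366))/501 = -396/167.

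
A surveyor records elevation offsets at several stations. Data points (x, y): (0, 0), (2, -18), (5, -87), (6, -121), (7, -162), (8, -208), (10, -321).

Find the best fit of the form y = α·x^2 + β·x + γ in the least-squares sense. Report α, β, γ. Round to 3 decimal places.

α = -2.962, β = -2.357, γ = -0.582

The normal system AᵀA·[α, β, γ]ᵀ = Aᵀy is [[18434, 2204, 278]; [2204, 278, 38]; [278, 38, 7]]·[α, β, γ]ᵀ = [-59953, -7205, -917]ᵀ.
Row-reducing yields α = -491221/165858, β = -390959/165858, γ = -209/359.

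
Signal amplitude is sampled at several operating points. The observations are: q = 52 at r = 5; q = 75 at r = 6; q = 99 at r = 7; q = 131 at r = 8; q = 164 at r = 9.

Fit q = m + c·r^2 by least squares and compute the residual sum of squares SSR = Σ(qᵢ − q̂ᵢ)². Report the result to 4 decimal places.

SSR = 2.8000

Compute the Gram sums: Σ1 = 5, Σr^2 = 255, Σr^2·r^2 = 14979.
And Σq = 521, Σr^2·q = 30519.
MᵀM·[m, c]ᵀ = Mᵀq becomes [[5, 255]; [255, 14979]]·[m, c]ᵀ = [521, 30519]ᵀ.
Δ = 5·14979 − 255² = 9870.
m = (521·14979 − 255·30519)/9870 = 11/5; c = (5·30519 − 255·521)/9870 = 2.
Residuals: -1/5, 4/5, -6/5, 4/5, -1/5; SSR = 14/5.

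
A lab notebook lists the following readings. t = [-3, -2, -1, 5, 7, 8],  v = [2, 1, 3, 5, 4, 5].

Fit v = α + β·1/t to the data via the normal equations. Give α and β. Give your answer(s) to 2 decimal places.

Sums needed: Σ1 = 6, Σ1/t = -1147/840, Σ1/t·1/t = 1014049/705600.
Right-hand side: Σv = 20, Σ1/t·v = -331/168.
Normal equations: [[6, -1147/840]; [-1147/840, 1014049/705600]]·[α, β]ᵀ = [20, -331/168]ᵀ.
Eliminating β: (1014049/705600)·(row 1) − (-1147/840)·(row 2) gives (953737/141120)·α = (1014049/705600)·20 − (-1147/840)·(-331/168) = 1225513/47040, so α = 3676539/953737.
Then β = ((-331/168) − (-1147/840)·(3676539/953737))/(1014049/705600) = 2185680/953737.

α = 3.85, β = 2.29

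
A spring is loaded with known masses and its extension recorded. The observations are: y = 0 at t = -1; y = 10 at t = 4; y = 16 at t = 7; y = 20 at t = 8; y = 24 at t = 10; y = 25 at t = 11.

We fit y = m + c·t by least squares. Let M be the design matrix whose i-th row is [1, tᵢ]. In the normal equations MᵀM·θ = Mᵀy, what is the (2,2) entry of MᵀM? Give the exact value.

351

Row 2 ↔ basis t, column 2 ↔ basis t, so (MᵀM)_{2,2} = Σᵢ (t)·(t) = (-1)·(-1) + (4)·(4) + (7)·(7) + (8)·(8) + (10)·(10) + (11)·(11) = 351.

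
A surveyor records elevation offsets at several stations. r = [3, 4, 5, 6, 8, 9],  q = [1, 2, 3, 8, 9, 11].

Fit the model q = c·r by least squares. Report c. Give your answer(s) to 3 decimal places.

Forming MᵀM = [[231]] and Mᵀq = [245]ᵀ gives MᵀM·[c]ᵀ = Mᵀq.
Hence c = 245 / 231 ≈ 1.06061.

c = 1.061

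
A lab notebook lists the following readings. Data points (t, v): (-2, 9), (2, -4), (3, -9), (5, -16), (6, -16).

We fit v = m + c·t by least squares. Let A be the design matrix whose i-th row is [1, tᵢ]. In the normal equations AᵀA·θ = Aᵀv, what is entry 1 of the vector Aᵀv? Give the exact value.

Entry 1 ↔ basis 1, so (Aᵀv)_{1} = Σᵢ vᵢ = (1)·(9) + (1)·(-4) + (1)·(-9) + (1)·(-16) + (1)·(-16) = -36.

-36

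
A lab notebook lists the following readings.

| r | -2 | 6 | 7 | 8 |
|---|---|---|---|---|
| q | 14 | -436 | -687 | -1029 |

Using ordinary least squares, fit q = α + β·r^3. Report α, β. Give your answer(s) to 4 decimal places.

α = -1.9630, β = -2.0039

With design matrix A, AᵀA = [[4, 1063]; [1063, 426513]] and Aᵀq = [-2138, -856777]ᵀ.
Determinant 4·426513 − 1063² = 576083.
α = ((-2138)·426513 − 1063·(-856777))/576083 = -1130843/576083; β = (4·(-856777) − 1063·(-2138))/576083 = -1154414/576083.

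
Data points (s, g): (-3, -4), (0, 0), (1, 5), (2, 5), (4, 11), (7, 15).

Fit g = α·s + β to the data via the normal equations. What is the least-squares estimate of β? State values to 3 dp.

Normal-equation sums: Σs·s = 79, Σs = 11, Σ1 = 6.
Right-hand side: Σs·g = 176, Σg = 32.
Normal equations: [[79, 11]; [11, 6]]·[α, β]ᵀ = [176, 32]ᵀ.
Δ = 79·6 − 11² = 353.
α = (176·6 − 11·32)/353 = 704/353; β = (79·32 − 11·176)/353 = 592/353.

β = 1.677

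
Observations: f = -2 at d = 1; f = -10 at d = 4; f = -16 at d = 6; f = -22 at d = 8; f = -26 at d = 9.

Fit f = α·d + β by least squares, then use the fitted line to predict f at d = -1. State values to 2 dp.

Normal-equation sums: Σd·d = 198, Σd = 28, Σ1 = 5.
And Σd·f = -548, Σf = -76.
AᵀA·[α, β]ᵀ = Aᵀf becomes [[198, 28]; [28, 5]]·[α, β]ᵀ = [-548, -76]ᵀ.
Eliminating β: 5·(row 1) − 28·(row 2) gives 206·α = 5·(-548) − 28·(-76) = -612, so α = -306/103.
Then β = ((-76) − 28·(-306/103))/5 = 148/103.
At d = -1: f̂ = (-306/103)·(-1) + (148/103)·(1) = 454/103.

f̂ = 4.41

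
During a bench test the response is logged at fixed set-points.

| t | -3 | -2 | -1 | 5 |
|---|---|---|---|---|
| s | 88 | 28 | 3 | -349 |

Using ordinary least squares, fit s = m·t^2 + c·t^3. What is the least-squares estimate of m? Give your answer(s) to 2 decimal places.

m = 0.89

Entries of MᵀM: Σt^2·t^2 = 723, Σt^2·t^3 = 2849, Σt^3·t^3 = 16419.
For Mᵀs: Σt^2·s = -7818, Σt^3·s = -46228.
Δ = 723·16419 − 2849² = 3754136.
m = ((-7818)·16419 − 2849·(-46228))/3754136 = 1669915/1877068; c = (723·(-46228) − 2849·(-7818))/3754136 = -5574681/1877068.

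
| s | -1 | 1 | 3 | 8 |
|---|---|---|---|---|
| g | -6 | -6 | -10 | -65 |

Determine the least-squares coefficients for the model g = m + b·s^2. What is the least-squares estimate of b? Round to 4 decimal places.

Sums needed: Σ1 = 4, Σs^2 = 75, Σs^2·s^2 = 4179.
Moment sums: Σg = -87, Σs^2·g = -4262.
Normal equations: [[4, 75]; [75, 4179]]·[m, b]ᵀ = [-87, -4262]ᵀ.
Δ = 4·4179 − 75² = 11091.
m = ((-87)·4179 − 75·(-4262))/11091 = -14641/3697; b = (4·(-4262) − 75·(-87))/11091 = -10523/11091.

b = -0.9488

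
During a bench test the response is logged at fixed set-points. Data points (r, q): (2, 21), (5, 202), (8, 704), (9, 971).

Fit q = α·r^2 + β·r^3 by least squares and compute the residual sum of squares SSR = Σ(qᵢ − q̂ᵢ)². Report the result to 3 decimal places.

From the data, Σr^2·r^2 = 11298, Σr^2·r^3 = 94974, Σr^3·r^3 = 809274.
Moment sums: Σr^2·q = 128841, Σr^3·q = 1093725.
Eliminating β: 809274·(row 1) − 94974·(row 2) gives 123116976·α = 809274·128841 − 94974·1093725 = 392233284, so α = 10895369/3419916.
Then β = (1093725 − 94974·(10895369/3419916))/809274 = 3343331/3419916.
Residuals: 124176/284993, 43536/284993, -122352/284993, 77104/284993; SSR = 134144/284993.

SSR = 0.471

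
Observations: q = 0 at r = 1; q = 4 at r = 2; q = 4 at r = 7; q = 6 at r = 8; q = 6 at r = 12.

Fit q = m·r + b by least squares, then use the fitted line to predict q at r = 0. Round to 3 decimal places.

q̂ = 1.366

From the data, Σr·r = 262, Σr = 30, Σ1 = 5.
Moment sums: Σr·q = 156, Σq = 20.
Eliminating b: 5·(row 1) − 30·(row 2) gives 410·m = 5·156 − 30·20 = 180, so m = 18/41.
Then b = (20 − 30·(18/41))/5 = 56/41.
At r = 0: q̂ = (18/41)·(0) + (56/41)·(1) = 56/41.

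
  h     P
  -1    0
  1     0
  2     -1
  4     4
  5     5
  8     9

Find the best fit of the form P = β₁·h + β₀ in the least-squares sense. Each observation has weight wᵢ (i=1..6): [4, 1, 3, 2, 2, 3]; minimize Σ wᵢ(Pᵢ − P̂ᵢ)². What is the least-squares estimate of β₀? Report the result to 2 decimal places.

β₀ = -0.39

Setting ∂/∂β₁ … = 0 gives: 291·β₁ + 45·β₀ = 292;  45·β₁ + 15·β₀ = 42.
(Σwᵢ·h·h = 291, Σwᵢ·h = 45, Σwᵢ·1 = 15, Σwᵢ·h·P = 292, Σwᵢ·P = 42.)
Δ = 291·15 − 45² = 2340.
β₁ = (292·15 − 45·42)/2340 = 83/78; β₀ = (291·42 − 45·292)/2340 = -51/130.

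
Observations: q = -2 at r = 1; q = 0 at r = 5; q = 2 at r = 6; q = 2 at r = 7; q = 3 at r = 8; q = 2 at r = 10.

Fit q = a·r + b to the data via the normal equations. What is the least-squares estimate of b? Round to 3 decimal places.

The normal equations are: 275·a + 37·b = 68;  37·a + 6·b = 7.
Eliminating b: 6·(row 1) − 37·(row 2) gives 281·a = 6·68 − 37·7 = 149, so a = 149/281.
Then b = (7 − 37·(149/281))/6 = -591/281.

b = -2.103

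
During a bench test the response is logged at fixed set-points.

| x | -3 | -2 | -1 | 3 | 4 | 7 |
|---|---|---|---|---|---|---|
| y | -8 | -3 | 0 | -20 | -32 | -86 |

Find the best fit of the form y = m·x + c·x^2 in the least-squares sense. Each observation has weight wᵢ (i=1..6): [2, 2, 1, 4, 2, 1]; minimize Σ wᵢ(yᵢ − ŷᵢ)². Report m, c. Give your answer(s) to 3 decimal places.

m = -1.907, c = -1.503

Setting ∂/∂m … = 0 gives: 144·m + 508·c = -1038;  508·m + 3432·c = -6126.
Δ = 144·3432 − 508² = 236144.
m = ((-1038)·3432 − 508·(-6126))/236144 = -56301/29518; c = (144·(-6126) − 508·(-1038))/236144 = -44355/29518.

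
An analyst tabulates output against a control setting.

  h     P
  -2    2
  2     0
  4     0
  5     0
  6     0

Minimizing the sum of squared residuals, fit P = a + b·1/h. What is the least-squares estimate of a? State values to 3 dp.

a = 0.677

With design matrix A, AᵀA = [[5, 37/60]; [37/60, 2269/3600]] and AᵀP = [2, -1]ᵀ.
Determinant 5·(2269/3600) − (37/60)² = 1247/450.
a = (2·(2269/3600) − (37/60)·(-1))/(1247/450) = 3379/4988; b = (5·(-1) − (37/60)·2)/(1247/450) = -2805/1247.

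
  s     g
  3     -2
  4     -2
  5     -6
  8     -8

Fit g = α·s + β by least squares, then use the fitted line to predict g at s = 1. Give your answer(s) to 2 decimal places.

The normal equations are: 114·α + 20·β = -108;  20·α + 4·β = -18.
(Σs·s = 114, Σs = 20, Σ1 = 4, Σs·g = -108, Σg = -18.)
det = 114·4 − 20² = 56.
α = ((-108)·4 − 20·(-18))/56 = -9/7; β = (114·(-18) − 20·(-108))/56 = 27/14.
At s = 1: ĝ = (-9/7)·(1) + (27/14)·(1) = 9/14.

ĝ = 0.64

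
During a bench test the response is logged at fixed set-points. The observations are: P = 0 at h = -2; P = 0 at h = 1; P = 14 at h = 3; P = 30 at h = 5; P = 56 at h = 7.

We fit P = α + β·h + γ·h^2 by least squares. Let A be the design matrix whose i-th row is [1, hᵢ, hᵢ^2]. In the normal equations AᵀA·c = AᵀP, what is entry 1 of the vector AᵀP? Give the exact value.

100

Entry 1 ↔ basis 1, so (AᵀP)_{1} = Σᵢ Pᵢ = (1)·(0) + (1)·(0) + (1)·(14) + (1)·(30) + (1)·(56) = 100.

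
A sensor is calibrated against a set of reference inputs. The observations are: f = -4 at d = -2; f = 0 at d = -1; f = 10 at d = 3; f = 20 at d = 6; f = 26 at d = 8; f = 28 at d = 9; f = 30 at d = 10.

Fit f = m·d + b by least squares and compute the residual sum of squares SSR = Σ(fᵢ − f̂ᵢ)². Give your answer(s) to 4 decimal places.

Entries of AᵀA: Σd·d = 295, Σd = 33, Σ1 = 7.
Moment sums: Σd·f = 918, Σf = 110.
det = 295·7 − 33² = 976.
m = (918·7 − 33·110)/976 = 699/244; b = (295·110 − 33·918)/976 = 539/244.
Residuals: -117/244, 40/61, -49/61, 147/244, 213/244, 1/122, -209/244; SSR = 193/61.

SSR = 3.1639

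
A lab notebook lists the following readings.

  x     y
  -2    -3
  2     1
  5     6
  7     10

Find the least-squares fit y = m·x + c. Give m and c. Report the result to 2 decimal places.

m = 1.43, c = -0.80

Sums needed: Σx·x = 82, Σx = 12, Σ1 = 4.
Right-hand side: Σx·y = 108, Σy = 14.
Determinant 82·4 − 12² = 184.
m = (108·4 − 12·14)/184 = 33/23; c = (82·14 − 12·108)/184 = -37/46.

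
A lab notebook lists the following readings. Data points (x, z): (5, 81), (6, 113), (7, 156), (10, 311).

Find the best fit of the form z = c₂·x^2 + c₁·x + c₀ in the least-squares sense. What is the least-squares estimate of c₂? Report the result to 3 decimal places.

Compute the Gram sums: Σx^2·x^2 = 14322, Σx^2·x = 1684, Σx^2 = 210, Σx·x = 210, Σx = 28, Σ1 = 4.
Moment sums: Σx^2·z = 44837, Σx·z = 5285, Σz = 661.
Solving the 3×3 system (Gaussian elimination) gives c₂ = 1071/362, c₁ = 643/362, c₀ = -454/181.

c₂ = 2.959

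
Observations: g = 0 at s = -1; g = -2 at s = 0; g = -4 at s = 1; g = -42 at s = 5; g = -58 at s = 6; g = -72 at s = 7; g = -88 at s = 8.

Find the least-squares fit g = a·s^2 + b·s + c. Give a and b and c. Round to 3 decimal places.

From the data, Σs^2·s^2 = 8420, Σs^2·s = 1196, Σs^2 = 176, Σs·s = 176, Σs = 26, Σ1 = 7.
Right-hand side: Σs^2·g = -12302, Σs·g = -1770, Σg = -266.
Normal equations: [[8420, 1196, 176]; [1196, 176, 26]; [176, 26, 7]]·[a, b, c]ᵀ = [-12302, -1770, -266]ᵀ.
Inverting the 3×3 Gram matrix, [a, b, c]ᵀ = [-9557/10164, -34819/10164, -2769/1694]ᵀ.

a = -0.940, b = -3.426, c = -1.635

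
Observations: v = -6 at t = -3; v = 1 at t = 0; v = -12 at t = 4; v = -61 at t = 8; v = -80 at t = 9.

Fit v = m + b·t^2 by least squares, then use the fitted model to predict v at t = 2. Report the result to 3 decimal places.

v̂ = -1.347

Sums needed: Σ1 = 5, Σt^2 = 170, Σt^2·t^2 = 10994.
Right-hand side: Σv = -158, Σt^2·v = -10630.
Normal equations: [[5, 170]; [170, 10994]]·[m, b]ᵀ = [-158, -10630]ᵀ.
Δ = 5·10994 − 170² = 26070.
m = ((-158)·10994 − 170·(-10630))/26070 = 3184/1185; b = (5·(-10630) − 170·(-158))/26070 = -239/237.
At t = 2: v̂ = (3184/1185)·(1) + (-239/237)·(4) = -532/395.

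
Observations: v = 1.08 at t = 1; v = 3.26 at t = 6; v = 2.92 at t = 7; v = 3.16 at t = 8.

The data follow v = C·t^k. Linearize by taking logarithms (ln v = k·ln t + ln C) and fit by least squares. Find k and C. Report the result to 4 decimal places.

k = 0.5358, C = 1.0953

Linearized form: ln v = k·ln t + ln C. From the 4 transformed points,
Σln t = 5.8171, Σ(ln t)² = 11.3210, Σln v = 3.4808, Σln t·ln v = 6.5951.
Equations: 11.3210·k + 5.8171·ln C = 6.5951;  5.8171·k + 4·ln C = 3.4808.
Slope k = (n·Σln t·ln v − Σln t·Σln v)/(n·Σ(ln t)² − (Σln t)²) = (4·6.5951 − 5.8171·3.4808)/11.4454 = 0.53576; ln C = (Σln v − k·Σln t)/n = 0.09106, so C = exp(0.09106) = 1.09534.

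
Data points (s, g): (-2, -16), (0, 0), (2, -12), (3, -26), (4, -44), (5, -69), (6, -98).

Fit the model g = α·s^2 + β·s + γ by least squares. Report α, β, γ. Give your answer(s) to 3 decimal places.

Compute the Gram sums: Σs^2·s^2 = 2290, Σs^2·s = 432, Σs^2 = 94, Σs·s = 94, Σs = 18, Σ1 = 7.
And Σs^2·g = -6303, Σs·g = -1179, Σg = -265.
XᵀX·[α, β, γ]ᵀ = Xᵀg becomes [[2290, 432, 94]; [432, 94, 18]; [94, 18, 7]]·[α, β, γ]ᵀ = [-6303, -1179, -265]ᵀ.
Inverting the 3×3 Gram matrix, [α, β, γ]ᵀ = [-126937/44898, 12675/14966, -46453/22449]ᵀ.

α = -2.827, β = 0.847, γ = -2.069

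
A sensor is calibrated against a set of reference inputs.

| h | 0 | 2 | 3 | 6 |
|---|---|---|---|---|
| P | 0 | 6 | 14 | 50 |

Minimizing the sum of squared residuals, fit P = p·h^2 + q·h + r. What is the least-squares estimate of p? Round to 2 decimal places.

Compute the Gram sums: Σh^2·h^2 = 1393, Σh^2·h = 251, Σh^2 = 49, Σh·h = 49, Σh = 11, Σ1 = 4.
Moment sums: Σh^2·P = 1950, Σh·P = 354, ΣP = 70.
AᵀA·[p, q, r]ᵀ = AᵀP becomes [[1393, 251, 49]; [251, 49, 11]; [49, 11, 4]]·[p, q, r]ᵀ = [1950, 354, 70]ᵀ.
Inverting the 3×3 Gram matrix, [p, q, r]ᵀ = [19/15, 19/25, -8/75]ᵀ.

p = 1.27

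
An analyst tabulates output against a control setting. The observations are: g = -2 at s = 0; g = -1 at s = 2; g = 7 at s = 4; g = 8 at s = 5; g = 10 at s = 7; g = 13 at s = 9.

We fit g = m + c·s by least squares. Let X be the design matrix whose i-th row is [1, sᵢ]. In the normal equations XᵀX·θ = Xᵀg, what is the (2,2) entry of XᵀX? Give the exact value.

Row 2 ↔ basis s, column 2 ↔ basis s, so (XᵀX)_{2,2} = Σᵢ (s)·(s) = (0)·(0) + (2)·(2) + (4)·(4) + (5)·(5) + (7)·(7) + (9)·(9) = 175.

175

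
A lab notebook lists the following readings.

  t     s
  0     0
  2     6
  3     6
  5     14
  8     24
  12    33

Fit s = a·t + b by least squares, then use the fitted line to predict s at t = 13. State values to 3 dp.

Sums needed: Σt·t = 246, Σt = 30, Σ1 = 6.
And Σt·s = 688, Σs = 83.
So AᵀA·[a, b]ᵀ = Aᵀs: [[246, 30]; [30, 6]]·[a, b]ᵀ = [688, 83]ᵀ.
Determinant 246·6 − 30² = 576.
a = (688·6 − 30·83)/576 = 91/32; b = (246·83 − 30·688)/576 = -37/96.
At t = 13: ŝ = (91/32)·(13) + (-37/96)·(1) = 439/12.

ŝ = 36.583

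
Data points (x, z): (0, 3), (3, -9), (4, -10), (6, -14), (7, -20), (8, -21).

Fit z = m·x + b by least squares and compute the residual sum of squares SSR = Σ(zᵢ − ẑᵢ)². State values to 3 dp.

Setting ∂/∂m … = 0 gives: 174·m + 28·b = -459;  28·m + 6·b = -71.
(Σx·x = 174, Σx = 28, Σ1 = 6, Σx·z = -459, Σz = -71.)
Eliminating b: 6·(row 1) − 28·(row 2) gives 260·m = 6·(-459) − 28·(-71) = -766, so m = -383/130.
Then b = ((-71) − 28·(-383/130))/6 = 249/130.
Residuals: 141/130, -27/13, -17/130, 229/130, -84/65, 17/26; SSR = 696/65.

SSR = 10.708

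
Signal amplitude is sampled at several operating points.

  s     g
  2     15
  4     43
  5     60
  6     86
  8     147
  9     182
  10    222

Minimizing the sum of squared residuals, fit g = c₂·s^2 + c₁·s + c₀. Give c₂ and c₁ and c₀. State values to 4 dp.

Compute the Gram sums: Σs^2·s^2 = 22850, Σs^2·s = 2654, Σs^2 = 326, Σs·s = 326, Σs = 44, Σ1 = 7.
Moment sums: Σs^2·g = 51694, Σs·g = 6052, Σg = 755.
So XᵀX·[c₂, c₁, c₀]ᵀ = Xᵀg: [[22850, 2654, 326]; [2654, 326, 44]; [326, 44, 7]]·[c₂, c₁, c₀]ᵀ = [51694, 6052, 755]ᵀ.
Row-reducing yields c₂ = 3947/1918, c₁ = 2389/1918, c₀ = 574/137.

c₂ = 2.0579, c₁ = 1.2456, c₀ = 4.1898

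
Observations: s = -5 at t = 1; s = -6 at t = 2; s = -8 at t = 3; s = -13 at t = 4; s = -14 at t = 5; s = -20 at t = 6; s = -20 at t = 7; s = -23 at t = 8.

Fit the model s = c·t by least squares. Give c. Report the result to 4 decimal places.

c = -2.9755

AᵀA·[c]ᵀ = Aᵀs reads: 204·c = -607.
Hence c = -607 / 204 ≈ -2.97549.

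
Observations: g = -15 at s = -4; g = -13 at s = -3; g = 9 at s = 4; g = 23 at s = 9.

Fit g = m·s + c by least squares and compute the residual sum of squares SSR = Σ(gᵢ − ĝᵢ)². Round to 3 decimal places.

The normal equations are: 122·m + 6·c = 342;  6·m + 4·c = 4.
(Σs·s = 122, Σs = 6, Σ1 = 4, Σs·g = 342, Σg = 4.)
Determinant 122·4 − 6² = 452.
m = (342·4 − 6·4)/452 = 336/113; c = (122·4 − 6·342)/452 = -391/113.
Residuals: 40/113, -70/113, 64/113, -34/113; SSR = 104/113.

SSR = 0.920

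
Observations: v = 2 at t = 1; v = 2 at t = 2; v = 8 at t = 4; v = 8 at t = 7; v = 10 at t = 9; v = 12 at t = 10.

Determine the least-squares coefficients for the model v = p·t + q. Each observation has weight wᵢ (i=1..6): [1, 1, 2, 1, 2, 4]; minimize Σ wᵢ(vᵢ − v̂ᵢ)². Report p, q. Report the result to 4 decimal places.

With design matrix X, XᵀWX = [[648, 76]; [76, 11]] and XᵀWv = [786, 96]ᵀ.
Determinant 648·11 − 76² = 1352.
p = (786·11 − 76·96)/1352 = 675/676; q = (648·96 − 76·786)/1352 = 309/169.

p = 0.9985, q = 1.8284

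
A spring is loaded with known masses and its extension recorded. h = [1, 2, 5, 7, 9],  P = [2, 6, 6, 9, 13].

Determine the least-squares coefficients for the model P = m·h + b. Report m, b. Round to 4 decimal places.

From the data, Σh·h = 160, Σh = 24, Σ1 = 5.
For AᵀP: Σh·P = 224, ΣP = 36.
Eliminating b: 5·(row 1) − 24·(row 2) gives 224·m = 5·224 − 24·36 = 256, so m = 8/7.
Then b = (36 − 24·(8/7))/5 = 12/7.

m = 1.1429, b = 1.7143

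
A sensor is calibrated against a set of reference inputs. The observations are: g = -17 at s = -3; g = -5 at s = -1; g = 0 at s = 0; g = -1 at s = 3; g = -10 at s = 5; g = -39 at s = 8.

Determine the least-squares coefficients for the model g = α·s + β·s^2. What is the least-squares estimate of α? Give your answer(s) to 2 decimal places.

α = 2.79

Compute the Gram sums: Σs·s = 108, Σs·s^2 = 636, Σs^2·s^2 = 4884.
And Σs·g = -309, Σs^2·g = -2913.
det = 108·4884 − 636² = 122976.
α = ((-309)·4884 − 636·(-2913))/122976 = 4771/1708; β = (108·(-2913) − 636·(-309))/122976 = -410/427.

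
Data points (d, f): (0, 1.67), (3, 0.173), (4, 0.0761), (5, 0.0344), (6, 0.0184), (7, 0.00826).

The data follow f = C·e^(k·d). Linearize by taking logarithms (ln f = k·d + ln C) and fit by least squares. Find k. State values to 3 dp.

Linearized form: ln f = k·d + ln C. From the 6 transformed points,
Σd = 25.0000, Σ(d)² = 135.0000, Σln f = -15.9788, Σd·ln f = -89.9615.
Equations: 135.0000·k + 25.0000·ln C = -89.9615;  25.0000·k + 6·ln C = -15.9788.
Solving (det = 185.0000): k = -0.75837, ln C = 0.49676.

k = -0.758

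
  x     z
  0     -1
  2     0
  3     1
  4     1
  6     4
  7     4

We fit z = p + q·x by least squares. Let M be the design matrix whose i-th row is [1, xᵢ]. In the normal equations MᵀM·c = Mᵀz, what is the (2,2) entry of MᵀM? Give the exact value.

114

Row 2 ↔ basis x, column 2 ↔ basis x, so (MᵀM)_{2,2} = Σᵢ (x)·(x) = (0)·(0) + (2)·(2) + (3)·(3) + (4)·(4) + (6)·(6) + (7)·(7) = 114.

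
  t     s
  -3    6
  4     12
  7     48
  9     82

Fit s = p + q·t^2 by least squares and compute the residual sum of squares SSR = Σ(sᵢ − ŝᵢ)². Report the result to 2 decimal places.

SSR = 1.07

MᵀM·[p, q]ᵀ = Mᵀs reads: 4·p + 155·q = 148;  155·p + 9299·q = 9240.
(Σ1 = 4, Σt^2 = 155, Σt^2·t^2 = 9299, Σs = 148, Σt^2·s = 9240.)
Eliminating q: 9299·(row 1) − 155·(row 2) gives 13171·p = 9299·148 − 155·9240 = -55948, so p = -55948/13171.
Then q = (9240 − 155·(-55948/13171))/9299 = 14020/13171.
Residuals: 8794/13171, -10320/13171, 1176/13171, 350/13171; SSR = 14072/13171.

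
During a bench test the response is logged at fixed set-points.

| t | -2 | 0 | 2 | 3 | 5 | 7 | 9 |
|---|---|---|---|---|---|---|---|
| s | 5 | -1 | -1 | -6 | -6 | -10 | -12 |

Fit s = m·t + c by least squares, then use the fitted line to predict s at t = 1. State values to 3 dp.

From the data, Σt·t = 172, Σt = 24, Σ1 = 7.
Right-hand side: Σt·s = -238, Σs = -31.
Normal equations: [[172, 24]; [24, 7]]·[m, c]ᵀ = [-238, -31]ᵀ.
Eliminating c: 7·(row 1) − 24·(row 2) gives 628·m = 7·(-238) − 24·(-31) = -922, so m = -461/314.
Then c = ((-31) − 24·(-461/314))/7 = 95/157.
At t = 1: ŝ = (-461/314)·(1) + (95/157)·(1) = -271/314.

ŝ = -0.863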